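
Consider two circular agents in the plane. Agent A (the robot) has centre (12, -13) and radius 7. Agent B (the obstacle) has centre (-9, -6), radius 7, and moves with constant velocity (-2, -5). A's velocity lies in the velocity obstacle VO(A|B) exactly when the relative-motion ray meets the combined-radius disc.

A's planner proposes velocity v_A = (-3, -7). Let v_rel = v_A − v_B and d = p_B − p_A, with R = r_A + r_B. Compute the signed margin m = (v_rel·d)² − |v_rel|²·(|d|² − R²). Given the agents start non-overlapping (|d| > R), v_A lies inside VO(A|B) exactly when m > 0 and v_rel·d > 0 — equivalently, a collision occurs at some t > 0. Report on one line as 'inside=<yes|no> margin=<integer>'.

d = (-21, 7),  |d|² = 490;  R = 7+7 = 14,  c = 490−14² = 294
v_rel = (-1, -2),  |v_rel|² = 5;  v_rel·d = (-1)·(-21) + (-2)·(7) = 7
5·t² − 14·t + 294 = 0  ⇒  m = 7² − 5·294 = -1421
m = -1421 < 0,  v_rel·d = 7 > 0  ⇒  outside

inside=no margin=-1421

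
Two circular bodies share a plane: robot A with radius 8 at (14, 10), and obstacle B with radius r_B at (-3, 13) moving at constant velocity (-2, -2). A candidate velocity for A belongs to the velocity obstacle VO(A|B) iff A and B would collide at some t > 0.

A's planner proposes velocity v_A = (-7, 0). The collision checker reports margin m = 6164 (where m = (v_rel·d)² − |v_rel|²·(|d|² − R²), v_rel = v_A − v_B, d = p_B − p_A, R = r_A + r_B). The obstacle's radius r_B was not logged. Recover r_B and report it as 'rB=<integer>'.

m = 6164
d = (-17, 3);  v_rel = (-5, 2),  |v_rel|² = 29
v_rel×d = (-5)·(3) − (2)·(-17) = 19
since m = R²·29 − 19²:  R² = (361 + 6164) / 29 = 225
R = √225 = 15  ⇒  r_B = 15 − 8 = 7

rB=7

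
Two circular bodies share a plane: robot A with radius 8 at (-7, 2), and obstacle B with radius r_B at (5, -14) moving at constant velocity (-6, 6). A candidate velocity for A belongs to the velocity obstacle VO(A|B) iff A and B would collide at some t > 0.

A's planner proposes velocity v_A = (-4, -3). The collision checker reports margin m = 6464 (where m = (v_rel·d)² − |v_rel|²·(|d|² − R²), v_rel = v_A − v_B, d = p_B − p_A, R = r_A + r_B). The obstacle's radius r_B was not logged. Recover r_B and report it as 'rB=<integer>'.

m = 6464
d = (12, -16);  v_rel = (2, -9),  |v_rel|² = 85
v_rel×d = (2)·(-16) − (-9)·(12) = 76
since m = R²·85 − 76²:  R² = (5776 + 6464) / 85 = 144
R = √144 = 12  ⇒  r_B = 12 − 8 = 4

rB=4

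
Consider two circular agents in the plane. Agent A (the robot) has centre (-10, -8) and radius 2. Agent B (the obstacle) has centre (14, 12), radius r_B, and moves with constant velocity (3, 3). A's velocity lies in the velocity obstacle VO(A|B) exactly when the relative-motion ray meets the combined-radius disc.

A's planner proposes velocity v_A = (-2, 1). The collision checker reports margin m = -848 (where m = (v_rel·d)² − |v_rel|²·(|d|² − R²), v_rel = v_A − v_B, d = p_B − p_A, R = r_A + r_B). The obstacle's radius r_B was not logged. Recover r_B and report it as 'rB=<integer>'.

m = -848
d = (24, 20);  v_rel = (-5, -2),  |v_rel|² = 29
v_rel×d = (-5)·(20) − (-2)·(24) = -52
since m = R²·29 − (-52)²:  R² = (2704 + -848) / 29 = 64
R = √64 = 8  ⇒  r_B = 8 − 2 = 6

rB=6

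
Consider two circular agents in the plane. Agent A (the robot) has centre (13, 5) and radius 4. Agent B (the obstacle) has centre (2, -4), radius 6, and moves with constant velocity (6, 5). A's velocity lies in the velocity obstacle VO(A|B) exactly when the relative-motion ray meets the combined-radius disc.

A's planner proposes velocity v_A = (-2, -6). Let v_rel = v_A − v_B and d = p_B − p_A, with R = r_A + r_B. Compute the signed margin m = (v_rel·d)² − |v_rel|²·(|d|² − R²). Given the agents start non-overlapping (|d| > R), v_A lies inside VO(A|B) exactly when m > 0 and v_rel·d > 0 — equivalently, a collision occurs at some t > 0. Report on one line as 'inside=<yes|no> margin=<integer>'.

d = (-11, -9),  |d|² = 202;  R = 4+6 = 10,  c = 202−10² = 102
v_rel = (-8, -11),  |v_rel|² = 185;  v_rel·d = (-8)·(-11) + (-11)·(-9) = 187
185·t² − 374·t + 102 = 0  ⇒  m = 187² − 185·102 = 16099
m = 16099 > 0,  v_rel·d = 187 > 0  ⇒  inside

inside=yes margin=16099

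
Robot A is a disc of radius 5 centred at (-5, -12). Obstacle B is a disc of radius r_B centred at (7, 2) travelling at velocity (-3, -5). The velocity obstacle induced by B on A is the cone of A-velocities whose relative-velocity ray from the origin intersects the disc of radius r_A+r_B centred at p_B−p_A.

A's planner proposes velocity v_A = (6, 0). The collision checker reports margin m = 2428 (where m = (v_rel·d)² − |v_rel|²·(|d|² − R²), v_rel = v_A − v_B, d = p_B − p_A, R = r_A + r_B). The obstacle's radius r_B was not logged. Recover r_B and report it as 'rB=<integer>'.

m = 2428
d = (12, 14);  v_rel = (9, 5),  |v_rel|² = 106
v_rel×d = (9)·(14) − (5)·(12) = 66
since m = R²·106 − 66²:  R² = (4356 + 2428) / 106 = 64
R = √64 = 8  ⇒  r_B = 8 − 5 = 3

rB=3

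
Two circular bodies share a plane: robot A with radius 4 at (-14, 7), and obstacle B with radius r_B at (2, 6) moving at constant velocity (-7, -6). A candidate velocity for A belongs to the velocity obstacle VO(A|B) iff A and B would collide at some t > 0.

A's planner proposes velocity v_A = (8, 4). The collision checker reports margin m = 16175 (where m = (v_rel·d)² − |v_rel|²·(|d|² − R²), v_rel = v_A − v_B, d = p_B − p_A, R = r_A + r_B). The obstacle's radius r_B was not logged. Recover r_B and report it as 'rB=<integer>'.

m = 16175
d = (16, -1);  v_rel = (15, 10),  |v_rel|² = 325
v_rel×d = (15)·(-1) − (10)·(16) = -175
since m = R²·325 − (-175)²:  R² = (30625 + 16175) / 325 = 144
R = √144 = 12  ⇒  r_B = 12 − 4 = 8

rB=8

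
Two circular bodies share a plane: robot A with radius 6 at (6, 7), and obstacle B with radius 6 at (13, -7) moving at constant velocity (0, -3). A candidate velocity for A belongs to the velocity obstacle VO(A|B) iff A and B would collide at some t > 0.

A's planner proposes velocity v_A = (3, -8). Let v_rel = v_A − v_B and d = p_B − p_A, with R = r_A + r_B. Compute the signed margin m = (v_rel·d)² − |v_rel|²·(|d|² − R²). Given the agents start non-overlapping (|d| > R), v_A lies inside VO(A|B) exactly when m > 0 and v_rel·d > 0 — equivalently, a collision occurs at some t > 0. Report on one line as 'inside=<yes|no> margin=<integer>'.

d = (7, -14),  |d|² = 245;  R = 6+6 = 12,  c = 245−12² = 101
v_rel = (3, -5),  |v_rel|² = 34;  v_rel·d = (3)·(7) + (-5)·(-14) = 91
34·t² − 182·t + 101 = 0  ⇒  m = 91² − 34·101 = 4847
m = 4847 > 0,  v_rel·d = 91 > 0  ⇒  inside

inside=yes margin=4847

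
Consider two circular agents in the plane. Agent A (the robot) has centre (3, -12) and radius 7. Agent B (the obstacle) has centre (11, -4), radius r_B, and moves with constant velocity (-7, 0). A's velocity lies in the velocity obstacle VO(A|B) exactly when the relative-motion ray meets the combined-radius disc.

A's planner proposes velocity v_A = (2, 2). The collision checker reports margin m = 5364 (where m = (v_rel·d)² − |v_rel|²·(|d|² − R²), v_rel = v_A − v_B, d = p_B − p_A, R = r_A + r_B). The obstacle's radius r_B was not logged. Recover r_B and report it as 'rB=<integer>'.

m = 5364
d = (8, 8);  v_rel = (9, 2),  |v_rel|² = 85
v_rel×d = (9)·(8) − (2)·(8) = 56
since m = R²·85 − 56²:  R² = (3136 + 5364) / 85 = 100
R = √100 = 10  ⇒  r_B = 10 − 7 = 3

rB=3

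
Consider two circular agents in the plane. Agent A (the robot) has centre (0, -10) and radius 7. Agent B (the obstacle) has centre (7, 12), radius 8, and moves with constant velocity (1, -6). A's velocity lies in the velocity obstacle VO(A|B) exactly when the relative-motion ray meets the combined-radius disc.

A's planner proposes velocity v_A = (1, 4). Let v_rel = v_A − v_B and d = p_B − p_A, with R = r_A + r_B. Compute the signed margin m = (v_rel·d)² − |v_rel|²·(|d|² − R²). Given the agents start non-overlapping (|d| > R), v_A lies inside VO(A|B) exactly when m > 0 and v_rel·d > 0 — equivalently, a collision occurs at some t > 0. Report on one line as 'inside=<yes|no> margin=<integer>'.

d = (7, 22),  |d|² = 533;  R = 7+8 = 15,  c = 533−15² = 308
v_rel = (0, 10),  |v_rel|² = 100;  v_rel·d = (0)·(7) + (10)·(22) = 220
100·t² − 440·t + 308 = 0  ⇒  m = 220² − 100·308 = 17600
m = 17600 > 0,  v_rel·d = 220 > 0  ⇒  inside

inside=yes margin=17600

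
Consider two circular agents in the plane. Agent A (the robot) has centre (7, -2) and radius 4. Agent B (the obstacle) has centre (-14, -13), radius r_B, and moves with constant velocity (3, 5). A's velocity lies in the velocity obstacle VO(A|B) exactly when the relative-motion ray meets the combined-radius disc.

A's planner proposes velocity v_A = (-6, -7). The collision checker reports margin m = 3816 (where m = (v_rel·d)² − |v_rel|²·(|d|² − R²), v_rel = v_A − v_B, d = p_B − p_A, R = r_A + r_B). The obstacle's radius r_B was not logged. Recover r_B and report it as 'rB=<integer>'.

m = 3816
d = (-21, -11);  v_rel = (-9, -12),  |v_rel|² = 225
v_rel×d = (-9)·(-11) − (-12)·(-21) = -153
since m = R²·225 − (-153)²:  R² = (23409 + 3816) / 225 = 121
R = √121 = 11  ⇒  r_B = 11 − 4 = 7

rB=7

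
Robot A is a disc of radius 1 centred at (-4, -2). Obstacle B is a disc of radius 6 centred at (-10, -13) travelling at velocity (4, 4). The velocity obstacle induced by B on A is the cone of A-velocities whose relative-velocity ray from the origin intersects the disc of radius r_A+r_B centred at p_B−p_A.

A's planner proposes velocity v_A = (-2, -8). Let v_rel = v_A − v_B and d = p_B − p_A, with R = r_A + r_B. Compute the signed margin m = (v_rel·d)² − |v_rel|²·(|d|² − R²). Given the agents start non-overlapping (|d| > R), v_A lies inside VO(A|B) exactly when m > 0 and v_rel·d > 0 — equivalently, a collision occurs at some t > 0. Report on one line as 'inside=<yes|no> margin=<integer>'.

d = (-6, -11),  |d|² = 157;  R = 1+6 = 7,  c = 157−7² = 108
v_rel = (-6, -12),  |v_rel|² = 180;  v_rel·d = (-6)·(-6) + (-12)·(-11) = 168
180·t² − 336·t + 108 = 0  ⇒  m = 168² − 180·108 = 8784
m = 8784 > 0,  v_rel·d = 168 > 0  ⇒  inside

inside=yes margin=8784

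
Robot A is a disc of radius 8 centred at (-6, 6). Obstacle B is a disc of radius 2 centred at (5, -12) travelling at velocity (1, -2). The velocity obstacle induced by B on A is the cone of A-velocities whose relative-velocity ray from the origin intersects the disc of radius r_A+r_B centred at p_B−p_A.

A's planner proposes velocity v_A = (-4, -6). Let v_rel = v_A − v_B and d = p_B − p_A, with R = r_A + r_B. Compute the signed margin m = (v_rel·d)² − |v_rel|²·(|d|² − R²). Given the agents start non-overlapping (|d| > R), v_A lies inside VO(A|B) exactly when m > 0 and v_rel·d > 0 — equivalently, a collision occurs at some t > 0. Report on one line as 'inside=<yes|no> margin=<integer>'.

d = (11, -18),  |d|² = 445;  R = 8+2 = 10,  c = 445−10² = 345
v_rel = (-5, -4),  |v_rel|² = 41;  v_rel·d = (-5)·(11) + (-4)·(-18) = 17
41·t² − 34·t + 345 = 0  ⇒  m = 17² − 41·345 = -13856
m = -13856 < 0,  v_rel·d = 17 > 0  ⇒  outside

inside=no margin=-13856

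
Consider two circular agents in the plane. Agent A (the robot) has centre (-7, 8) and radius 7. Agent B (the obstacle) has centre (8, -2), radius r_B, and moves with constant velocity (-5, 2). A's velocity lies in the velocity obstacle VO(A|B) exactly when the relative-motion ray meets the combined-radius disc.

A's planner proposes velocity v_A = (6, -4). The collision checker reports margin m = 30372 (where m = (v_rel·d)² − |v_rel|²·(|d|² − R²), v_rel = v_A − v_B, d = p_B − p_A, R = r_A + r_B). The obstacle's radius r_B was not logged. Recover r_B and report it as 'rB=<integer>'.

m = 30372
d = (15, -10);  v_rel = (11, -6),  |v_rel|² = 157
v_rel×d = (11)·(-10) − (-6)·(15) = -20
since m = R²·157 − (-20)²:  R² = (400 + 30372) / 157 = 196
R = √196 = 14  ⇒  r_B = 14 − 7 = 7

rB=7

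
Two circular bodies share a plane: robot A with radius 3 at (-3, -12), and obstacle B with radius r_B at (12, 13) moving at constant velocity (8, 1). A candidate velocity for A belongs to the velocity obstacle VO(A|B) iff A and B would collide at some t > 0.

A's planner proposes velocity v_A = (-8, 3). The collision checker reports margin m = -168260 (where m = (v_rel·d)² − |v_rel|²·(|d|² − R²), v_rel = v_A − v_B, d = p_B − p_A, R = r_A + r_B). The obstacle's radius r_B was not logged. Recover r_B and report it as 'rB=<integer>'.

m = -168260
d = (15, 25);  v_rel = (-16, 2),  |v_rel|² = 260
v_rel×d = (-16)·(25) − (2)·(15) = -430
since m = R²·260 − (-430)²:  R² = (184900 + -168260) / 260 = 64
R = √64 = 8  ⇒  r_B = 8 − 3 = 5

rB=5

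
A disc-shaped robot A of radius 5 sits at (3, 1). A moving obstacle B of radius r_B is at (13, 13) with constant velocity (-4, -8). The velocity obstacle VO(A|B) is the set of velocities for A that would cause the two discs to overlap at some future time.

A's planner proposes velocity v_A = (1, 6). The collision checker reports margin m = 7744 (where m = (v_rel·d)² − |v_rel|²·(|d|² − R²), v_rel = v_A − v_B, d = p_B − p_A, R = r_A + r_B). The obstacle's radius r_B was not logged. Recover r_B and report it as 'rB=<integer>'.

m = 7744
d = (10, 12);  v_rel = (5, 14),  |v_rel|² = 221
v_rel×d = (5)·(12) − (14)·(10) = -80
since m = R²·221 − (-80)²:  R² = (6400 + 7744) / 221 = 64
R = √64 = 8  ⇒  r_B = 8 − 5 = 3

rB=3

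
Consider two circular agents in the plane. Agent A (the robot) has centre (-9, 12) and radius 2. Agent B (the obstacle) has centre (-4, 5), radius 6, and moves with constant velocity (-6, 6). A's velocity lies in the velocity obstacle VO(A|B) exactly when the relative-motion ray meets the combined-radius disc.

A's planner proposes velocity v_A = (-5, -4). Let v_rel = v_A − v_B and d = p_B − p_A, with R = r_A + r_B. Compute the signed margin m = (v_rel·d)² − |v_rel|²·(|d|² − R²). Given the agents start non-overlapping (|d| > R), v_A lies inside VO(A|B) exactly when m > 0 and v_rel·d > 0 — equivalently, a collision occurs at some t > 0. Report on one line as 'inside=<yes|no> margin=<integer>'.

d = (5, -7),  |d|² = 74;  R = 2+6 = 8,  c = 74−8² = 10
v_rel = (1, -10),  |v_rel|² = 101;  v_rel·d = (1)·(5) + (-10)·(-7) = 75
101·t² − 150·t + 10 = 0  ⇒  m = 75² − 101·10 = 4615
m = 4615 > 0,  v_rel·d = 75 > 0  ⇒  inside

inside=yes margin=4615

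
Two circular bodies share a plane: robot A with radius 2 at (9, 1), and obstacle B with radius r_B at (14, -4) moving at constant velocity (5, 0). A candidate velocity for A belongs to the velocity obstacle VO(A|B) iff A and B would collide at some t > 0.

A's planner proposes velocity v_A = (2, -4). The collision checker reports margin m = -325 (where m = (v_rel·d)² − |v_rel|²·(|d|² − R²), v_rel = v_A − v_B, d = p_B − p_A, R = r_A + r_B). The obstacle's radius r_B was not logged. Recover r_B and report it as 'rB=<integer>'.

m = -325
d = (5, -5);  v_rel = (-3, -4),  |v_rel|² = 25
v_rel×d = (-3)·(-5) − (-4)·(5) = 35
since m = R²·25 − 35²:  R² = (1225 + -325) / 25 = 36
R = √36 = 6  ⇒  r_B = 6 − 2 = 4

rB=4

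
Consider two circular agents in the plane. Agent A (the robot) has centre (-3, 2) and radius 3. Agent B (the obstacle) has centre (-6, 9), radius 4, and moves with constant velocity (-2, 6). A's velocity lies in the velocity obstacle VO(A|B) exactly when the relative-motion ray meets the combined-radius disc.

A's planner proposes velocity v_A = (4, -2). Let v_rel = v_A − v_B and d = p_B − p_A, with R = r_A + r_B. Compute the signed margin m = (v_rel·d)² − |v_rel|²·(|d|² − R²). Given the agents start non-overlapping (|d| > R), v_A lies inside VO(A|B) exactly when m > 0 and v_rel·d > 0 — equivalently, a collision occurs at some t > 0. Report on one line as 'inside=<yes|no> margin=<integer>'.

d = (-3, 7),  |d|² = 58;  R = 3+4 = 7,  c = 58−7² = 9
v_rel = (6, -8),  |v_rel|² = 100;  v_rel·d = (6)·(-3) + (-8)·(7) = -74
100·t² + 148·t + 9 = 0  ⇒  m = (-74)² − 100·9 = 4576
m = 4576 > 0,  v_rel·d = -74 < 0  ⇒  outside

inside=no margin=4576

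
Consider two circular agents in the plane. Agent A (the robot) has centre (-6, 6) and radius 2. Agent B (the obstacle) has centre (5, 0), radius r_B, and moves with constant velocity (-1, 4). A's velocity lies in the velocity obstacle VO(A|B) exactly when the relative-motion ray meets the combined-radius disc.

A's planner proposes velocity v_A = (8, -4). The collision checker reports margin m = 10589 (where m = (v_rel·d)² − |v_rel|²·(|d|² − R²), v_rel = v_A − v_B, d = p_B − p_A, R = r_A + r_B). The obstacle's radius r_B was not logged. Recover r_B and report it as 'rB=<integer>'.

m = 10589
d = (11, -6);  v_rel = (9, -8),  |v_rel|² = 145
v_rel×d = (9)·(-6) − (-8)·(11) = 34
since m = R²·145 − 34²:  R² = (1156 + 10589) / 145 = 81
R = √81 = 9  ⇒  r_B = 9 − 2 = 7

rB=7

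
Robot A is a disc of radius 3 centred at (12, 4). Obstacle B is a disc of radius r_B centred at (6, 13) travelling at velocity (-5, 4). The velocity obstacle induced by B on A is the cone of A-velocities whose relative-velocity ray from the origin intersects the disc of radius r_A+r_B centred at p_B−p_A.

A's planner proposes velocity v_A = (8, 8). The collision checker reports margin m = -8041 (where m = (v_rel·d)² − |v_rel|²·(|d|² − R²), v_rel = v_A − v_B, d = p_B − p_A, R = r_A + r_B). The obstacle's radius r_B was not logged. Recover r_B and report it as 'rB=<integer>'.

m = -8041
d = (-6, 9);  v_rel = (13, 4),  |v_rel|² = 185
v_rel×d = (13)·(9) − (4)·(-6) = 141
since m = R²·185 − 141²:  R² = (19881 + -8041) / 185 = 64
R = √64 = 8  ⇒  r_B = 8 − 3 = 5

rB=5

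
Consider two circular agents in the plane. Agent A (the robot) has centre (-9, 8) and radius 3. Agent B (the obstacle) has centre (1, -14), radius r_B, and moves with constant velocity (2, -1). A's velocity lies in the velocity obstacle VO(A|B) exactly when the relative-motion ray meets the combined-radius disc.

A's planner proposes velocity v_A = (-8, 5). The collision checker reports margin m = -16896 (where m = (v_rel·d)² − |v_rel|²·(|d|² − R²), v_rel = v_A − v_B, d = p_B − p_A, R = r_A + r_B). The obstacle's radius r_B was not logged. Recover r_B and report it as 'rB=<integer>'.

m = -16896
d = (10, -22);  v_rel = (-10, 6),  |v_rel|² = 136
v_rel×d = (-10)·(-22) − (6)·(10) = 160
since m = R²·136 − 160²:  R² = (25600 + -16896) / 136 = 64
R = √64 = 8  ⇒  r_B = 8 − 3 = 5

rB=5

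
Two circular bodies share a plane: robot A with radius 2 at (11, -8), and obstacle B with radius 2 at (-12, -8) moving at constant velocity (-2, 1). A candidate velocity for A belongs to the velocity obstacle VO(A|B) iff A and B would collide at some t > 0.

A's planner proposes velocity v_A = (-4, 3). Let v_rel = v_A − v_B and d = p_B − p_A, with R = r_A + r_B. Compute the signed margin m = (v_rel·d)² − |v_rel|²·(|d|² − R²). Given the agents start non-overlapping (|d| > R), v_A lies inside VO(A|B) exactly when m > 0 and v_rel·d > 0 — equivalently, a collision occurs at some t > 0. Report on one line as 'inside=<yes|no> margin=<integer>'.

d = (-23, 0),  |d|² = 529;  R = 2+2 = 4,  c = 529−4² = 513
v_rel = (-2, 2),  |v_rel|² = 8;  v_rel·d = (-2)·(-23) + (2)·(0) = 46
8·t² − 92·t + 513 = 0  ⇒  m = 46² − 8·513 = -1988
m = -1988 < 0,  v_rel·d = 46 > 0  ⇒  outside

inside=no margin=-1988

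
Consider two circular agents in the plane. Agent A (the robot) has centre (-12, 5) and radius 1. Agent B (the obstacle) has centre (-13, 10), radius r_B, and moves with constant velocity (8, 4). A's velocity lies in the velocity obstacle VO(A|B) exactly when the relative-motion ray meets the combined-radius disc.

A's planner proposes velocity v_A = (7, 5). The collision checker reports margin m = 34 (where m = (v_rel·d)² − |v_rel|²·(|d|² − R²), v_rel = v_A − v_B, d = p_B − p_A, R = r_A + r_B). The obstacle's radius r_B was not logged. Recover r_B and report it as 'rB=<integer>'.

m = 34
d = (-1, 5);  v_rel = (-1, 1),  |v_rel|² = 2
v_rel×d = (-1)·(5) − (1)·(-1) = -4
since m = R²·2 − (-4)²:  R² = (16 + 34) / 2 = 25
R = √25 = 5  ⇒  r_B = 5 − 1 = 4

rB=4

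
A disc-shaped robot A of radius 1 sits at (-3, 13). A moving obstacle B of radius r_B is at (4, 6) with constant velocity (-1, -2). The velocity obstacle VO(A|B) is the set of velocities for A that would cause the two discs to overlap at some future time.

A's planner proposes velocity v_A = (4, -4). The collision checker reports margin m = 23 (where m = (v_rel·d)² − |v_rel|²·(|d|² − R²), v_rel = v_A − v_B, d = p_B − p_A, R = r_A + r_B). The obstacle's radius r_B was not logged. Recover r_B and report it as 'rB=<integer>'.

m = 23
d = (7, -7);  v_rel = (5, -2),  |v_rel|² = 29
v_rel×d = (5)·(-7) − (-2)·(7) = -21
since m = R²·29 − (-21)²:  R² = (441 + 23) / 29 = 16
R = √16 = 4  ⇒  r_B = 4 − 1 = 3

rB=3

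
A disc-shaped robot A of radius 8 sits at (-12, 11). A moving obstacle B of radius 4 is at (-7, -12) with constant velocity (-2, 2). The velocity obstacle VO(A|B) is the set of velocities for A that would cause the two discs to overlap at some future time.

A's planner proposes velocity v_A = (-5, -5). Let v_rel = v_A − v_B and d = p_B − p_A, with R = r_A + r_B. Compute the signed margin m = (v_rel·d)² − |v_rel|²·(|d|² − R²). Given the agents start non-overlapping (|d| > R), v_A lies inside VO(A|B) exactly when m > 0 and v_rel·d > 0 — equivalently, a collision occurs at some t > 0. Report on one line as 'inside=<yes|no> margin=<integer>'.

d = (5, -23),  |d|² = 554;  R = 8+4 = 12,  c = 554−12² = 410
v_rel = (-3, -7),  |v_rel|² = 58;  v_rel·d = (-3)·(5) + (-7)·(-23) = 146
58·t² − 292·t + 410 = 0  ⇒  m = 146² − 58·410 = -2464
m = -2464 < 0,  v_rel·d = 146 > 0  ⇒  outside

inside=no margin=-2464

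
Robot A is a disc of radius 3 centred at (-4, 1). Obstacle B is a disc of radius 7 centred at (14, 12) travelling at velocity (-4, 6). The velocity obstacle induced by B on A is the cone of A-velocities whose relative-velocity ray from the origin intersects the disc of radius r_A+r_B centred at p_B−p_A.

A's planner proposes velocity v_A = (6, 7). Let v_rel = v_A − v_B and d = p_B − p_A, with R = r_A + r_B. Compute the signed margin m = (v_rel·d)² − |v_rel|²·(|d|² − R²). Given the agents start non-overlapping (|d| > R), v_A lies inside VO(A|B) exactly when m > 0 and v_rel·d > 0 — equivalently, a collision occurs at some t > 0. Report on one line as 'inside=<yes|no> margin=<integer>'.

d = (18, 11),  |d|² = 445;  R = 3+7 = 10,  c = 445−10² = 345
v_rel = (10, 1),  |v_rel|² = 101;  v_rel·d = (10)·(18) + (1)·(11) = 191
101·t² − 382·t + 345 = 0  ⇒  m = 191² − 101·345 = 1636
m = 1636 > 0,  v_rel·d = 191 > 0  ⇒  inside

inside=yes margin=1636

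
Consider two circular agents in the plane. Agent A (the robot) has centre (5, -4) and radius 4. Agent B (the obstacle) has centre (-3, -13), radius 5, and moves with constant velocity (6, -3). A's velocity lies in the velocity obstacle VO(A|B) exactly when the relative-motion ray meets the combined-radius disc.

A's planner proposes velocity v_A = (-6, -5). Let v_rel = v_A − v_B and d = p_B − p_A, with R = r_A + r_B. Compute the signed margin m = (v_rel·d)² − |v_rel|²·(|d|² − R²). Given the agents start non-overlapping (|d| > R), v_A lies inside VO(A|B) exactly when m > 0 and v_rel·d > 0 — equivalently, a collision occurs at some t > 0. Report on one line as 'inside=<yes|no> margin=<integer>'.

d = (-8, -9),  |d|² = 145;  R = 4+5 = 9,  c = 145−9² = 64
v_rel = (-12, -2),  |v_rel|² = 148;  v_rel·d = (-12)·(-8) + (-2)·(-9) = 114
148·t² − 228·t + 64 = 0  ⇒  m = 114² − 148·64 = 3524
m = 3524 > 0,  v_rel·d = 114 > 0  ⇒  inside

inside=yes margin=3524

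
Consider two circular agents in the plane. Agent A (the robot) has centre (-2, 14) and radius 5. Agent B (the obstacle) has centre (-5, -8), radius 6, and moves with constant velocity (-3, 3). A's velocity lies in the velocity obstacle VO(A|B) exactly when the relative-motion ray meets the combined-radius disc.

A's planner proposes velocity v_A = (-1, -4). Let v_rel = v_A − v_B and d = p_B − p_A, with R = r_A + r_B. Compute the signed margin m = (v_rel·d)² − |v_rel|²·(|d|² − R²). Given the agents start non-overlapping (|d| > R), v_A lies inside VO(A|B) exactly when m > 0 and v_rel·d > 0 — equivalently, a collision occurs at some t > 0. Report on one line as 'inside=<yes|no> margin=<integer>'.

d = (-3, -22),  |d|² = 493;  R = 5+6 = 11,  c = 493−11² = 372
v_rel = (2, -7),  |v_rel|² = 53;  v_rel·d = (2)·(-3) + (-7)·(-22) = 148
53·t² − 296·t + 372 = 0  ⇒  m = 148² − 53·372 = 2188
m = 2188 > 0,  v_rel·d = 148 > 0  ⇒  inside

inside=yes margin=2188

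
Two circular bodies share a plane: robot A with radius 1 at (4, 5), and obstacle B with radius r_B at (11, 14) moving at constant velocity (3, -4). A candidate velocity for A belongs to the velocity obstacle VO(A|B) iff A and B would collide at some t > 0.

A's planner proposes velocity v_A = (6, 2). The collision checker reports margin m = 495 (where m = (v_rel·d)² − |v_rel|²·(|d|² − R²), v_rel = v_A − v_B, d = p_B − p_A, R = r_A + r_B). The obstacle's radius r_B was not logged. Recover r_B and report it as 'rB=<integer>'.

m = 495
d = (7, 9);  v_rel = (3, 6),  |v_rel|² = 45
v_rel×d = (3)·(9) − (6)·(7) = -15
since m = R²·45 − (-15)²:  R² = (225 + 495) / 45 = 16
R = √16 = 4  ⇒  r_B = 4 − 1 = 3

rB=3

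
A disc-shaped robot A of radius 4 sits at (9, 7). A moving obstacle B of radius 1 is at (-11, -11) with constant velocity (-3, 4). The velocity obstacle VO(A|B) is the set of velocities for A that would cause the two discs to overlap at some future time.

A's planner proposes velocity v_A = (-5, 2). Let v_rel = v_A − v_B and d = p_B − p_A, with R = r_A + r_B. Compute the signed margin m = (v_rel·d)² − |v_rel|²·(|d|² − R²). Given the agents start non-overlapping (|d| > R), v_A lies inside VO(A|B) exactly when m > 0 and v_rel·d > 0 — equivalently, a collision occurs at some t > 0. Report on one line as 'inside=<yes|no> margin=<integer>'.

d = (-20, -18),  |d|² = 724;  R = 4+1 = 5,  c = 724−5² = 699
v_rel = (-2, -2),  |v_rel|² = 8;  v_rel·d = (-2)·(-20) + (-2)·(-18) = 76
8·t² − 152·t + 699 = 0  ⇒  m = 76² − 8·699 = 184
m = 184 > 0,  v_rel·d = 76 > 0  ⇒  inside

inside=yes margin=184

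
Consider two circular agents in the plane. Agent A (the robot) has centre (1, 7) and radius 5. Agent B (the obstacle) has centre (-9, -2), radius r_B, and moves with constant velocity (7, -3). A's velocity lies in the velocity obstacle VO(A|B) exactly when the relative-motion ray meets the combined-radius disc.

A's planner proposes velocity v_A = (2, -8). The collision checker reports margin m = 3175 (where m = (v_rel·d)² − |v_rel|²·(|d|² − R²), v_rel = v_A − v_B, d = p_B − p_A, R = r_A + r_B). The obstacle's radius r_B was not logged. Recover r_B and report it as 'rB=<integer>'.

m = 3175
d = (-10, -9);  v_rel = (-5, -5),  |v_rel|² = 50
v_rel×d = (-5)·(-9) − (-5)·(-10) = -5
since m = R²·50 − (-5)²:  R² = (25 + 3175) / 50 = 64
R = √64 = 8  ⇒  r_B = 8 − 5 = 3

rB=3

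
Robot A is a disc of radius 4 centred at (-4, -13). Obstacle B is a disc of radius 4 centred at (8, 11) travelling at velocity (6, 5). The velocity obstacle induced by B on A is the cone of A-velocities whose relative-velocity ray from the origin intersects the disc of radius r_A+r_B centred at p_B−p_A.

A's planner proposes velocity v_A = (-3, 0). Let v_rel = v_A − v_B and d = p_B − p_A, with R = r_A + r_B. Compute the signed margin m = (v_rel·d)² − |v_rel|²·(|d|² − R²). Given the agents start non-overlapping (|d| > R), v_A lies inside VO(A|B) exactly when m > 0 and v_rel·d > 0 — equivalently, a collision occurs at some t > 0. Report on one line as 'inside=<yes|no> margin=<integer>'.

d = (12, 24),  |d|² = 720;  R = 4+4 = 8,  c = 720−8² = 656
v_rel = (-9, -5),  |v_rel|² = 106;  v_rel·d = (-9)·(12) + (-5)·(24) = -228
106·t² + 456·t + 656 = 0  ⇒  m = (-228)² − 106·656 = -17552
m = -17552 < 0,  v_rel·d = -228 < 0  ⇒  outside

inside=no margin=-17552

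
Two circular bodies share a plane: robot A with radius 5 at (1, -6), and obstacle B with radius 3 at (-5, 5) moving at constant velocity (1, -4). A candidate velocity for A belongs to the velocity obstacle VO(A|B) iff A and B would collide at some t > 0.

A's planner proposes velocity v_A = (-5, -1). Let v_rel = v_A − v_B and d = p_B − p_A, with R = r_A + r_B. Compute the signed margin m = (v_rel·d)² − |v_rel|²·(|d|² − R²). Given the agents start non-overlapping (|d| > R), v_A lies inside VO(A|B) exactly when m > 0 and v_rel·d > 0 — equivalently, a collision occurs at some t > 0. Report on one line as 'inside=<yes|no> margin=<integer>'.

d = (-6, 11),  |d|² = 157;  R = 5+3 = 8,  c = 157−8² = 93
v_rel = (-6, 3),  |v_rel|² = 45;  v_rel·d = (-6)·(-6) + (3)·(11) = 69
45·t² − 138·t + 93 = 0  ⇒  m = 69² − 45·93 = 576
m = 576 > 0,  v_rel·d = 69 > 0  ⇒  inside

inside=yes margin=576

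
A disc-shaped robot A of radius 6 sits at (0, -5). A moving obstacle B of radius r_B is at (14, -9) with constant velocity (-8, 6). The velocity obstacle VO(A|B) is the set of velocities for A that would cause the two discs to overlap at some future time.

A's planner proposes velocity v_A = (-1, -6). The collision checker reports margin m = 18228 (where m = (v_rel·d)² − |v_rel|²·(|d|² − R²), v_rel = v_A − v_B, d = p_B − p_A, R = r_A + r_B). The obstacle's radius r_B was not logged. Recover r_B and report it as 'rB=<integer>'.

m = 18228
d = (14, -4);  v_rel = (7, -12),  |v_rel|² = 193
v_rel×d = (7)·(-4) − (-12)·(14) = 140
since m = R²·193 − 140²:  R² = (19600 + 18228) / 193 = 196
R = √196 = 14  ⇒  r_B = 14 − 6 = 8

rB=8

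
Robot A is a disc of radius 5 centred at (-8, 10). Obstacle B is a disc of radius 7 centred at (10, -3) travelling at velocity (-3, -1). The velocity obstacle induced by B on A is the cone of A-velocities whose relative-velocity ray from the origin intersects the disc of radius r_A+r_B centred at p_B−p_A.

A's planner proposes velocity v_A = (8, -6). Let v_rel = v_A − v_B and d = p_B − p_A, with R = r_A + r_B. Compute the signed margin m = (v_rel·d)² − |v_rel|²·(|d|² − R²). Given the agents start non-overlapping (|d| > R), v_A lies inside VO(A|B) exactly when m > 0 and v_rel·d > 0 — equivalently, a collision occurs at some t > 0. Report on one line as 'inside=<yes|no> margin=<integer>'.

d = (18, -13),  |d|² = 493;  R = 5+7 = 12,  c = 493−12² = 349
v_rel = (11, -5),  |v_rel|² = 146;  v_rel·d = (11)·(18) + (-5)·(-13) = 263
146·t² − 526·t + 349 = 0  ⇒  m = 263² − 146·349 = 18215
m = 18215 > 0,  v_rel·d = 263 > 0  ⇒  inside

inside=yes margin=18215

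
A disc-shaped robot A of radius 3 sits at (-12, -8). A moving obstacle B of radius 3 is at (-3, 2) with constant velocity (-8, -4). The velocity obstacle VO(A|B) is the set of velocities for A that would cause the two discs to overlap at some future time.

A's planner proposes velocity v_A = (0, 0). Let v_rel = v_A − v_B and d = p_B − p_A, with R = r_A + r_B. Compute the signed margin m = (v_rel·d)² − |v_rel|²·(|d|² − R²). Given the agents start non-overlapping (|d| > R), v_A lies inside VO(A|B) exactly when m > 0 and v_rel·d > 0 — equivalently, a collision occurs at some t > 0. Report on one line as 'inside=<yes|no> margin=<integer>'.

d = (9, 10),  |d|² = 181;  R = 3+3 = 6,  c = 181−6² = 145
v_rel = (8, 4),  |v_rel|² = 80;  v_rel·d = (8)·(9) + (4)·(10) = 112
80·t² − 224·t + 145 = 0  ⇒  m = 112² − 80·145 = 944
m = 944 > 0,  v_rel·d = 112 > 0  ⇒  inside

inside=yes margin=944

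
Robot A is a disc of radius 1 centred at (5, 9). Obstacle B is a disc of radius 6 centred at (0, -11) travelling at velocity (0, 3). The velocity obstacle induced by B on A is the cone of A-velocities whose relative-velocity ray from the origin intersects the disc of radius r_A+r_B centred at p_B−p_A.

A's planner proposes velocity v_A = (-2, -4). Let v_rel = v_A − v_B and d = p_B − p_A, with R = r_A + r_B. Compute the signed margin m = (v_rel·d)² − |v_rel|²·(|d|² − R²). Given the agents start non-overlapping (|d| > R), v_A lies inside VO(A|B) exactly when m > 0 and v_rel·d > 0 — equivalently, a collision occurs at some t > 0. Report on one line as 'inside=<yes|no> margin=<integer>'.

d = (-5, -20),  |d|² = 425;  R = 1+6 = 7,  c = 425−7² = 376
v_rel = (-2, -7),  |v_rel|² = 53;  v_rel·d = (-2)·(-5) + (-7)·(-20) = 150
53·t² − 300·t + 376 = 0  ⇒  m = 150² − 53·376 = 2572
m = 2572 > 0,  v_rel·d = 150 > 0  ⇒  inside

inside=yes margin=2572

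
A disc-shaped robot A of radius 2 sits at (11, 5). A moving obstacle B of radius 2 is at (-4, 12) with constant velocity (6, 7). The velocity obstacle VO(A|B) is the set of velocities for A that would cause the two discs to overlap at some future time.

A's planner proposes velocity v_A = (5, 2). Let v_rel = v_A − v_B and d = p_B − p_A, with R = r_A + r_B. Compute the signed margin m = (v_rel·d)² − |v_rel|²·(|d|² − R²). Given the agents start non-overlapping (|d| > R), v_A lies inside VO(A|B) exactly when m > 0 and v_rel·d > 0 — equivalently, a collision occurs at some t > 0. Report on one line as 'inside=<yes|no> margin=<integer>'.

d = (-15, 7),  |d|² = 274;  R = 2+2 = 4,  c = 274−4² = 258
v_rel = (-1, -5),  |v_rel|² = 26;  v_rel·d = (-1)·(-15) + (-5)·(7) = -20
26·t² + 40·t + 258 = 0  ⇒  m = (-20)² − 26·258 = -6308
m = -6308 < 0,  v_rel·d = -20 < 0  ⇒  outside

inside=no margin=-6308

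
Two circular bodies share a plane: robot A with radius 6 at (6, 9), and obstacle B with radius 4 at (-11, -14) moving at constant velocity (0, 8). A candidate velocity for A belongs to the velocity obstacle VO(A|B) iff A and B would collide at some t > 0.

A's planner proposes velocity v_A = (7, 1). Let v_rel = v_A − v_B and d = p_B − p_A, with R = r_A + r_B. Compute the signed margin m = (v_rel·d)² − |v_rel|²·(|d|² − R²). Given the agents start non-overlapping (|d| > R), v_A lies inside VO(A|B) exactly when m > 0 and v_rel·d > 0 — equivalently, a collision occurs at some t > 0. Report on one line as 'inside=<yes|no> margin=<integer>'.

d = (-17, -23),  |d|² = 818;  R = 6+4 = 10,  c = 818−10² = 718
v_rel = (7, -7),  |v_rel|² = 98;  v_rel·d = (7)·(-17) + (-7)·(-23) = 42
98·t² − 84·t + 718 = 0  ⇒  m = 42² − 98·718 = -68600
m = -68600 < 0,  v_rel·d = 42 > 0  ⇒  outside

inside=no margin=-68600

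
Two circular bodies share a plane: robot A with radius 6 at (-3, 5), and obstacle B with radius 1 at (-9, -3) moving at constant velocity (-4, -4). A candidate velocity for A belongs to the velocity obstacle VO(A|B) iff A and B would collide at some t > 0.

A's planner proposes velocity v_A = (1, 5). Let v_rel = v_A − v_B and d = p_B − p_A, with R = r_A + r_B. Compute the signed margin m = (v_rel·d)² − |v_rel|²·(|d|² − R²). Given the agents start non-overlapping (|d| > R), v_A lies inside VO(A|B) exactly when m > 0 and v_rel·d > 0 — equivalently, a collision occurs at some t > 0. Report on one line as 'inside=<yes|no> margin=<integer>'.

d = (-6, -8),  |d|² = 100;  R = 6+1 = 7,  c = 100−7² = 51
v_rel = (5, 9),  |v_rel|² = 106;  v_rel·d = (5)·(-6) + (9)·(-8) = -102
106·t² + 204·t + 51 = 0  ⇒  m = (-102)² − 106·51 = 4998
m = 4998 > 0,  v_rel·d = -102 < 0  ⇒  outside

inside=no margin=4998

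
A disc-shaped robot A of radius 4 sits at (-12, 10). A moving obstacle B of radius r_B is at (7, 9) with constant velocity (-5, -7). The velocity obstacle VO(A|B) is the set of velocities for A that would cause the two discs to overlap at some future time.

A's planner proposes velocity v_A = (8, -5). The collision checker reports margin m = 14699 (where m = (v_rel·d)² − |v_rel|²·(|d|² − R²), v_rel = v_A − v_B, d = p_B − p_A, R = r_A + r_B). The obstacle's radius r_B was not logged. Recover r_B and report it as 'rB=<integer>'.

m = 14699
d = (19, -1);  v_rel = (13, 2),  |v_rel|² = 173
v_rel×d = (13)·(-1) − (2)·(19) = -51
since m = R²·173 − (-51)²:  R² = (2601 + 14699) / 173 = 100
R = √100 = 10  ⇒  r_B = 10 − 4 = 6

rB=6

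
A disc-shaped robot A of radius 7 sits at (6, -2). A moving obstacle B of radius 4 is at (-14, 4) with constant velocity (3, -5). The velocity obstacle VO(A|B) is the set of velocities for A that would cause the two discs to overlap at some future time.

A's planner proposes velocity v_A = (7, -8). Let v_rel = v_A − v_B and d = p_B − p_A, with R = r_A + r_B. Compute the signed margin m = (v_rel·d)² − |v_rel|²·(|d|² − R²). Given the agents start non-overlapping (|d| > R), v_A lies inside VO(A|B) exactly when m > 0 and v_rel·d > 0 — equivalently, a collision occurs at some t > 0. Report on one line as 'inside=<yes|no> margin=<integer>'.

d = (-20, 6),  |d|² = 436;  R = 7+4 = 11,  c = 436−11² = 315
v_rel = (4, -3),  |v_rel|² = 25;  v_rel·d = (4)·(-20) + (-3)·(6) = -98
25·t² + 196·t + 315 = 0  ⇒  m = (-98)² − 25·315 = 1729
m = 1729 > 0,  v_rel·d = -98 < 0  ⇒  outside

inside=no margin=1729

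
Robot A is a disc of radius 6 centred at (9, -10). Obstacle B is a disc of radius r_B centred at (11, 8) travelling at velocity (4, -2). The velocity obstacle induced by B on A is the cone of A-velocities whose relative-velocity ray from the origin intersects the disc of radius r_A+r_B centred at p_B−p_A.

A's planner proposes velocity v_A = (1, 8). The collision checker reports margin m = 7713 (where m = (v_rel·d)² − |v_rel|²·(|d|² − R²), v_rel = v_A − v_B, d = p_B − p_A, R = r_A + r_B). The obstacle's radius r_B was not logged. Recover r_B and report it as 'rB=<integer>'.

m = 7713
d = (2, 18);  v_rel = (-3, 10),  |v_rel|² = 109
v_rel×d = (-3)·(18) − (10)·(2) = -74
since m = R²·109 − (-74)²:  R² = (5476 + 7713) / 109 = 121
R = √121 = 11  ⇒  r_B = 11 − 6 = 5

rB=5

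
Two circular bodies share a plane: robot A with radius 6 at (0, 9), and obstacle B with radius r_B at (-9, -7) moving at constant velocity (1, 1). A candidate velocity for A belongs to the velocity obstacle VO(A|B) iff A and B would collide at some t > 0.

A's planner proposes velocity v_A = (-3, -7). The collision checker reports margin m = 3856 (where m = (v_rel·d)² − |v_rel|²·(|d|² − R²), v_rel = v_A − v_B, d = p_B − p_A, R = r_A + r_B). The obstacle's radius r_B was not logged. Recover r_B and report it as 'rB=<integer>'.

m = 3856
d = (-9, -16);  v_rel = (-4, -8),  |v_rel|² = 80
v_rel×d = (-4)·(-16) − (-8)·(-9) = -8
since m = R²·80 − (-8)²:  R² = (64 + 3856) / 80 = 49
R = √49 = 7  ⇒  r_B = 7 − 6 = 1

rB=1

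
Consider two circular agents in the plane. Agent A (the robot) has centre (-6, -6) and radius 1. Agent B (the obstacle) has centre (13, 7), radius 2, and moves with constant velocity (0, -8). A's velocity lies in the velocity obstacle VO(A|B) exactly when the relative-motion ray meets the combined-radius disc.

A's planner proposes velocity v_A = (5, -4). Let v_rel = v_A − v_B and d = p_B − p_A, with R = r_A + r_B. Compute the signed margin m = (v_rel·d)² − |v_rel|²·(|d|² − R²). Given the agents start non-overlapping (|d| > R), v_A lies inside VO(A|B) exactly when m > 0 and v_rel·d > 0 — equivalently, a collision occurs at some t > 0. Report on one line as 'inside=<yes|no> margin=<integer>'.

d = (19, 13),  |d|² = 530;  R = 1+2 = 3,  c = 530−3² = 521
v_rel = (5, 4),  |v_rel|² = 41;  v_rel·d = (5)·(19) + (4)·(13) = 147
41·t² − 294·t + 521 = 0  ⇒  m = 147² − 41·521 = 248
m = 248 > 0,  v_rel·d = 147 > 0  ⇒  inside

inside=yes margin=248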